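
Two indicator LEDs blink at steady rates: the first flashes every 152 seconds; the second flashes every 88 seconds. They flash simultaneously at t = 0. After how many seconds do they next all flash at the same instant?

The first simultaneous occurrence is after LCM of the individual periods.
152 = 2^3 × 19
88 = 2^3 × 11
LCM(152, 88) = 2^3 × 11 × 19 = 1672.

1672 seconds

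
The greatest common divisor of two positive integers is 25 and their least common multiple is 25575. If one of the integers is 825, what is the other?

775

For two integers, gcd × lcm = product, so the other is (25 × 25575) / 825 = 639375 / 825 = 775.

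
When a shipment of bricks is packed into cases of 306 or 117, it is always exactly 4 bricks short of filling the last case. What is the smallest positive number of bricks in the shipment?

Being 4 short of a full case of size k means N ≡ −4 (mod k), i.e. N + 4 is a multiple of each size.
306 = 2 × 3^2 × 17
117 = 3^2 × 13
LCM(306, 117) = 2 × 3^2 × 13 × 17 = 3978.
Smallest positive N is 3978 − 4 = 3974.

3974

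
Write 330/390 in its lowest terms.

11/13

330 = 2 × 3 × 5 × 11
390 = 2 × 3 × 5 × 13
gcd(330, 390) = 2 × 3 × 5 = 30.
Divide numerator and denominator by 30: 330/390 = 11/13.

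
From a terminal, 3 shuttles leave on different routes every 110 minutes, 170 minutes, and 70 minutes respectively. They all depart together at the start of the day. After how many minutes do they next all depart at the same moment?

13090 minutes

We need the least common multiple of the intervals.
110 = 2 × 5 × 11
170 = 2 × 5 × 17
70 = 2 × 5 × 7
LCM(110, 170, 70) = 2 × 5 × 7 × 11 × 17 = 13090.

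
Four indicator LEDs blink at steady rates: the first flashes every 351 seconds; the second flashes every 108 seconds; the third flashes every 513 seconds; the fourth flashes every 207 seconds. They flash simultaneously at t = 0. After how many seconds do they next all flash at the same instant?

They coincide at every common multiple of the periods; the first is the LCM.
351 = 3^3 × 13
108 = 2^2 × 3^3
513 = 3^3 × 19
207 = 3^2 × 23
LCM(351, 108, 513, 207) = 2^2 × 3^3 × 13 × 19 × 23 = 613548.

613548 seconds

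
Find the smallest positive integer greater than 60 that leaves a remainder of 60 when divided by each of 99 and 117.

1347

N − 60 must be a common multiple of 99 and 117.
99 = 3^2 × 11
117 = 3^2 × 13
LCM(99, 117) = 3^2 × 11 × 13 = 1287.
Smallest N > 60 is LCM + 60 = 1287 + 60 = 1347.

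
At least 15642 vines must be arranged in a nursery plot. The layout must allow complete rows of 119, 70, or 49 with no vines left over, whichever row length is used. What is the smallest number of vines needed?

16660

The number of vines must be a common multiple of 119, 70, and 49, so a multiple of their LCM.
119 = 7 × 17
70 = 2 × 5 × 7
49 = 7^2
LCM(119, 70, 49) = 2 × 5 × 7^2 × 17 = 8330.
Smallest multiple of 8330 that is ≥ 15642: ⌈15642/8330⌉ × 8330 = 2 × 8330 = 16660.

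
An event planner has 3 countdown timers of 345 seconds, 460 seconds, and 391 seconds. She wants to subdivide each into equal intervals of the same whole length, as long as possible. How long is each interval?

23 seconds

The interval must divide each timer length; the longest such is the gcd.
345 = 3 × 5 × 23
460 = 2^2 × 5 × 23
391 = 17 × 23
gcd(345, 460, 391) = 23.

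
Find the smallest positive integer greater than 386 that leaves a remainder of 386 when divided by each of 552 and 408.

N − 386 must be a common multiple of 552 and 408.
552 = 2^3 × 3 × 23
408 = 2^3 × 3 × 17
LCM(552, 408) = 2^3 × 3 × 17 × 23 = 9384.
Smallest N > 386 is LCM + 386 = 9384 + 386 = 9770.

9770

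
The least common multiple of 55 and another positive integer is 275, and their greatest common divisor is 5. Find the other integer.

gcd × lcm = product of the two integers, so the other integer is (5 × 275) / 55 = 25.

25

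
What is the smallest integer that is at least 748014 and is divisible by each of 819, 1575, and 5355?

1044225

The integer must be a common multiple of 819, 1575, and 5355, so a multiple of their LCM.
819 = 3^2 × 7 × 13
1575 = 3^2 × 5^2 × 7
5355 = 3^2 × 5 × 7 × 17
LCM(819, 1575, 5355) = 3^2 × 5^2 × 7 × 13 × 17 = 348075.
Smallest multiple of 348075 that is ≥ 748014: ⌈748014/348075⌉ × 348075 = 3 × 348075 = 1044225.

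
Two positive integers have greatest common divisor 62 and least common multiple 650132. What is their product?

40308184

For any two positive integers, gcd × lcm = product = 62 × 650132 = 40308184.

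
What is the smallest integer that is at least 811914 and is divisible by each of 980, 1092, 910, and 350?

The integer must be a common multiple of 980, 1092, 910, and 350, so a multiple of their LCM.
980 = 2^2 × 5 × 7^2
1092 = 2^2 × 3 × 7 × 13
910 = 2 × 5 × 7 × 13
350 = 2 × 5^2 × 7
LCM(980, 1092, 910, 350) = 2^2 × 3 × 5^2 × 7^2 × 13 = 191100.
Smallest multiple of 191100 that is ≥ 811914: ⌈811914/191100⌉ × 191100 = 5 × 191100 = 955500.

955500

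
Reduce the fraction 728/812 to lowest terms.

26/29

728 = 2^3 × 7 × 13
812 = 2^2 × 7 × 29
gcd(728, 812) = 2^2 × 7 = 28.
Divide numerator and denominator by 28: 728/812 = 26/29.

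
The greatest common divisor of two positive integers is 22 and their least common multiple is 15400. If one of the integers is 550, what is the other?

For two integers, gcd × lcm = product, so the other is (22 × 15400) / 550 = 338800 / 550 = 616.

616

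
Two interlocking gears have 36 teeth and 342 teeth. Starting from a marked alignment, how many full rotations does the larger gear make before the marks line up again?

The first common completion time is the LCM of the periods.
36 = 2^2 × 3^2
342 = 2 × 3^2 × 19
LCM(36, 342) = 2^2 × 3^2 × 19 = 684.
Rotations for period 342: 684 / 342 = 2.

2 rotations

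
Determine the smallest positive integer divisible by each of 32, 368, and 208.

32 = 2^5
368 = 2^4 × 23
208 = 2^4 × 13
LCM(32, 368, 208) = 2^5 × 13 × 23 = 9568.

9568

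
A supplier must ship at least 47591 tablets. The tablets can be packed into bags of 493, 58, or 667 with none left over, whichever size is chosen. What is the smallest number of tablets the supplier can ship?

68034

The number of tablets must be a common multiple of 493, 58, and 667, so a multiple of their LCM.
493 = 17 × 29
58 = 2 × 29
667 = 23 × 29
LCM(493, 58, 667) = 2 × 17 × 23 × 29 = 22678.
Smallest multiple of 22678 that is ≥ 47591: ⌈47591/22678⌉ × 22678 = 3 × 22678 = 68034.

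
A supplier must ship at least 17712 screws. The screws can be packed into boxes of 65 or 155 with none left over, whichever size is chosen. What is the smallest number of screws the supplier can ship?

18135

The number of screws must be a common multiple of 65 and 155, so a multiple of their LCM.
65 = 5 × 13
155 = 5 × 31
LCM(65, 155) = 5 × 13 × 31 = 2015.
Smallest multiple of 2015 that is ≥ 17712: ⌈17712/2015⌉ × 2015 = 9 × 2015 = 18135.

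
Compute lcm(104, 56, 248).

22568

104 = 2^3 × 13
56 = 2^3 × 7
248 = 2^3 × 31
LCM(104, 56, 248) = 2^3 × 7 × 13 × 31 = 22568.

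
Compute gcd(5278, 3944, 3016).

58

5278 = 2 × 7 × 13 × 29
3944 = 2^3 × 17 × 29
3016 = 2^3 × 13 × 29
gcd(5278, 3944, 3016) = 2 × 29 = 58.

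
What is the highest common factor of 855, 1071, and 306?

855 = 3^2 × 5 × 19
1071 = 3^2 × 7 × 17
306 = 2 × 3^2 × 17
gcd(855, 1071, 306) = 3^2 = 9.

9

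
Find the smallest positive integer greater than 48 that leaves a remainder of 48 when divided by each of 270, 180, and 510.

N − 48 must be a common multiple of 270, 180, and 510.
270 = 2 × 3^3 × 5
180 = 2^2 × 3^2 × 5
510 = 2 × 3 × 5 × 17
LCM(270, 180, 510) = 2^2 × 3^3 × 5 × 17 = 9180.
Smallest N > 48 is LCM + 48 = 9180 + 48 = 9228.

9228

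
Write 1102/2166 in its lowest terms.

1102 = 2 × 19 × 29
2166 = 2 × 3 × 19^2
gcd(1102, 2166) = 2 × 19 = 38.
Divide numerator and denominator by 38: 1102/2166 = 29/57.

29/57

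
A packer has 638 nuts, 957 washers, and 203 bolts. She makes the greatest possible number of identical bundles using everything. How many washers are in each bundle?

Number of bundles = gcd(638, 957, 203).
638 = 2 × 11 × 29
957 = 3 × 11 × 29
203 = 7 × 29
gcd(638, 957, 203) = 29.
washers per bundle = 957 / 29 = 33.

33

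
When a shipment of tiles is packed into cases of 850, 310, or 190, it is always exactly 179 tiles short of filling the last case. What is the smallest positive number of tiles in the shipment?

Being 179 short of a full case of size k means N ≡ −179 (mod k), i.e. N + 179 is a multiple of each size.
850 = 2 × 5^2 × 17
310 = 2 × 5 × 31
190 = 2 × 5 × 19
LCM(850, 310, 190) = 2 × 5^2 × 17 × 19 × 31 = 500650.
Smallest positive N is 500650 − 179 = 500471.

500471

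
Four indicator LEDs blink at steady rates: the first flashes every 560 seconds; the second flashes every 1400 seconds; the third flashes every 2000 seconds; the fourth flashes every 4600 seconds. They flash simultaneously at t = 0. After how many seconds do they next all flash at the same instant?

322000 seconds

We need the least common multiple of the intervals.
560 = 2^4 × 5 × 7
1400 = 2^3 × 5^2 × 7
2000 = 2^4 × 5^3
4600 = 2^3 × 5^2 × 23
LCM(560, 1400, 2000, 4600) = 2^4 × 5^3 × 7 × 23 = 322000.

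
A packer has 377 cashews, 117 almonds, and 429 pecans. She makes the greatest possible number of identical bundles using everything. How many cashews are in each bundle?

29

Number of bundles = gcd(377, 117, 429).
377 = 13 × 29
117 = 3^2 × 13
429 = 3 × 11 × 13
gcd(377, 117, 429) = 13.
cashews per bundle = 377 / 13 = 29.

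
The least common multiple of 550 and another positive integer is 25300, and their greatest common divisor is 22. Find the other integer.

gcd × lcm = product of the two integers, so the other integer is (22 × 25300) / 550 = 1012.

1012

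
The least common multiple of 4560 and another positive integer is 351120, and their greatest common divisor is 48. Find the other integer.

3696

gcd × lcm = product of the two integers, so the other integer is (48 × 351120) / 4560 = 3696.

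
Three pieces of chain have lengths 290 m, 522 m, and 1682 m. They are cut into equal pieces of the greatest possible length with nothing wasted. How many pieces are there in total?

Piece length = gcd(290, 522, 1682).
290 = 2 × 5 × 29
522 = 2 × 3^2 × 29
1682 = 2 × 29^2
gcd(290, 522, 1682) = 2 × 29 = 58.
Total pieces = 290/58 + 522/58 + 1682/58 = 5 + 9 + 29 = 43.

43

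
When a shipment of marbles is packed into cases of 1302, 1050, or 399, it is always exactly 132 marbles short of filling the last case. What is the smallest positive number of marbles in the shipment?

618318

Being 132 short of a full case of size k means N ≡ −132 (mod k), i.e. N + 132 is a multiple of each size.
1302 = 2 × 3 × 7 × 31
1050 = 2 × 3 × 5^2 × 7
399 = 3 × 7 × 19
LCM(1302, 1050, 399) = 2 × 3 × 5^2 × 7 × 19 × 31 = 618450.
Smallest positive N is 618450 − 132 = 618318.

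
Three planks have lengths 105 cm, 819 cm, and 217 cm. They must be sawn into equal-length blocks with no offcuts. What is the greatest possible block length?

7 cm

This is the greatest common divisor of 105, 819, and 217.
105 = 3 × 5 × 7
819 = 3^2 × 7 × 13
217 = 7 × 31
gcd(105, 819, 217) = 7.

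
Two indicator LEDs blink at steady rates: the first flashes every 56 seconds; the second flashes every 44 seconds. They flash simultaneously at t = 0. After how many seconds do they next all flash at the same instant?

We need the least common multiple of the intervals.
56 = 2^3 × 7
44 = 2^2 × 11
LCM(56, 44) = 2^3 × 7 × 11 = 616.

616 seconds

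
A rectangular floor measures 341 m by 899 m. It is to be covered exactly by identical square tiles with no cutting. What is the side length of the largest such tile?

By the Euclidean algorithm:
899 = 2 × 341 + 217
341 = 1 × 217 + 124
217 = 1 × 124 + 93
124 = 1 × 93 + 31
93 = 3 × 31 + 0
gcd(341, 899) = 31.

31 m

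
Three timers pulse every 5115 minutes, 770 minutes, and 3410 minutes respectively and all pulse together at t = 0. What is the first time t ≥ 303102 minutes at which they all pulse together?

358050 minutes

Joint pulses occur at multiples of LCM(5115, 770, 3410).
5115 = 3 × 5 × 11 × 31
770 = 2 × 5 × 7 × 11
3410 = 2 × 5 × 11 × 31
LCM(5115, 770, 3410) = 2 × 3 × 5 × 7 × 11 × 31 = 71610.
Smallest multiple of 71610 that is ≥ 303102: ⌈303102/71610⌉ × 71610 = 5 × 71610 = 358050.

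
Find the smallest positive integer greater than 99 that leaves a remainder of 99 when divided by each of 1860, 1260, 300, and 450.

195399

N − 99 must be a common multiple of 1860, 1260, 300, and 450.
1860 = 2^2 × 3 × 5 × 31
1260 = 2^2 × 3^2 × 5 × 7
300 = 2^2 × 3 × 5^2
450 = 2 × 3^2 × 5^2
LCM(1860, 1260, 300, 450) = 2^2 × 3^2 × 5^2 × 7 × 31 = 195300.
Smallest N > 99 is LCM + 99 = 195300 + 99 = 195399.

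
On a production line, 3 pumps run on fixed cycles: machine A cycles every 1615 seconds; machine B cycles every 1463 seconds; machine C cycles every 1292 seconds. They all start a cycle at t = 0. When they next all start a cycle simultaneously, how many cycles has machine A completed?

All finish a whole number of cycles simultaneously at t = LCM of the periods.
1615 = 5 × 17 × 19
1463 = 7 × 11 × 19
1292 = 2^2 × 17 × 19
LCM(1615, 1463, 1292) = 2^2 × 5 × 7 × 11 × 17 × 19 = 497420.
Cycles for period 1615: 497420 / 1615 = 308.

308 cycles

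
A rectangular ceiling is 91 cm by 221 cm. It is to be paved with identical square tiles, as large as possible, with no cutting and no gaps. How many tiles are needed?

119

Tile side = gcd(91, 221).
91 = 7 × 13
221 = 13 × 17
gcd(91, 221) = 13.
Tiles: (91/13) × (221/13) = 7 × 17 = 119.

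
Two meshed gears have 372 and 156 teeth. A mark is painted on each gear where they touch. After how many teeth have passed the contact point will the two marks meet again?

4836 teeth

The first simultaneous occurrence is after LCM of the individual periods.
372 = 2^2 × 3 × 31
156 = 2^2 × 3 × 13
LCM(372, 156) = 2^2 × 3 × 13 × 31 = 4836.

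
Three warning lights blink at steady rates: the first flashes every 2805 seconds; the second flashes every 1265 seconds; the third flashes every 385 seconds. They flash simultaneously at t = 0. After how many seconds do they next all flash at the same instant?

They coincide at every common multiple of the periods; the first is the LCM.
2805 = 3 × 5 × 11 × 17
1265 = 5 × 11 × 23
385 = 5 × 7 × 11
LCM(2805, 1265, 385) = 3 × 5 × 7 × 11 × 17 × 23 = 451605.

451605 seconds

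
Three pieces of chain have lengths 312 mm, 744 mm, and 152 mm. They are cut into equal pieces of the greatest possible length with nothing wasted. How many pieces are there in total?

Piece length = gcd(312, 744, 152).
312 = 2^3 × 3 × 13
744 = 2^3 × 3 × 31
152 = 2^3 × 19
gcd(312, 744, 152) = 2^3 = 8.
Total pieces = 312/8 + 744/8 + 152/8 = 39 + 93 + 19 = 151.

151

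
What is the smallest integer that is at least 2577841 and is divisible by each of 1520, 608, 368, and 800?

2796800

The integer must be a common multiple of 1520, 608, 368, and 800, so a multiple of their LCM.
1520 = 2^4 × 5 × 19
608 = 2^5 × 19
368 = 2^4 × 23
800 = 2^5 × 5^2
LCM(1520, 608, 368, 800) = 2^5 × 5^2 × 19 × 23 = 349600.
Smallest multiple of 349600 that is ≥ 2577841: ⌈2577841/349600⌉ × 349600 = 8 × 349600 = 2796800.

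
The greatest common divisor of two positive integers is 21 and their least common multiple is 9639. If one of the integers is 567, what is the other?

357

For two integers, gcd × lcm = product, so the other is (21 × 9639) / 567 = 202419 / 567 = 357.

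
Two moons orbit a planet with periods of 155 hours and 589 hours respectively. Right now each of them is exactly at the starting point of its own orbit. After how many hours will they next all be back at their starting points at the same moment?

We need the least common multiple of the intervals.
155 = 5 × 31
589 = 19 × 31
LCM(155, 589) = 5 × 19 × 31 = 2945.

2945 hours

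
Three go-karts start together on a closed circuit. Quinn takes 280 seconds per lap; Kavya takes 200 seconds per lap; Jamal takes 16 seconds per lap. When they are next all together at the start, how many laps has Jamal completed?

175 laps

All finish a whole number of cycles simultaneously at t = LCM of the periods.
280 = 2^3 × 5 × 7
200 = 2^3 × 5^2
16 = 2^4
LCM(280, 200, 16) = 2^4 × 5^2 × 7 = 2800.
Laps for period 16: 2800 / 16 = 175.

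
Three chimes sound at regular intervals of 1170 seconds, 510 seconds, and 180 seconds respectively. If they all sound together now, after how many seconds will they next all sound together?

39780 seconds

We need the least common multiple of the intervals.
1170 = 2 × 3^2 × 5 × 13
510 = 2 × 3 × 5 × 17
180 = 2^2 × 3^2 × 5
LCM(1170, 510, 180) = 2^2 × 3^2 × 5 × 13 × 17 = 39780.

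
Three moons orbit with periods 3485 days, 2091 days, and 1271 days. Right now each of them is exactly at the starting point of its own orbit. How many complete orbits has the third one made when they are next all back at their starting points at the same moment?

255 orbits

All finish a whole number of cycles simultaneously at t = LCM of the periods.
3485 = 5 × 17 × 41
2091 = 3 × 17 × 41
1271 = 31 × 41
LCM(3485, 2091, 1271) = 3 × 5 × 17 × 31 × 41 = 324105.
Orbits for period 1271: 324105 / 1271 = 255.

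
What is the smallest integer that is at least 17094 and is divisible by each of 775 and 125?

The integer must be a common multiple of 775 and 125, so a multiple of their LCM.
775 = 5^2 × 31
125 = 5^3
LCM(775, 125) = 5^3 × 31 = 3875.
Smallest multiple of 3875 that is ≥ 17094: ⌈17094/3875⌉ × 3875 = 5 × 3875 = 19375.

19375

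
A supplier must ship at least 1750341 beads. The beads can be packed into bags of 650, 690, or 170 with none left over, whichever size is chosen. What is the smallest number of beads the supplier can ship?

2287350

The number of beads must be a common multiple of 650, 690, and 170, so a multiple of their LCM.
650 = 2 × 5^2 × 13
690 = 2 × 3 × 5 × 23
170 = 2 × 5 × 17
LCM(650, 690, 170) = 2 × 3 × 5^2 × 13 × 17 × 23 = 762450.
Smallest multiple of 762450 that is ≥ 1750341: ⌈1750341/762450⌉ × 762450 = 3 × 762450 = 2287350.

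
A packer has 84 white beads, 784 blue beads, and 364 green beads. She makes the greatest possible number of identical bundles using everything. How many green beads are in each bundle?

Number of bundles = gcd(84, 784, 364).
84 = 2^2 × 3 × 7
784 = 2^4 × 7^2
364 = 2^2 × 7 × 13
gcd(84, 784, 364) = 2^2 × 7 = 28.
green beads per bundle = 364 / 28 = 13.

13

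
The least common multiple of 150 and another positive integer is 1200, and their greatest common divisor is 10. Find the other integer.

80

gcd × lcm = product of the two integers, so the other integer is (10 × 1200) / 150 = 80.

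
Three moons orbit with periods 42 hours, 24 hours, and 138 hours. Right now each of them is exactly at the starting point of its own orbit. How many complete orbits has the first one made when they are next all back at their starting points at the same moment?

92 orbits

All finish a whole number of cycles simultaneously at t = LCM of the periods.
42 = 2 × 3 × 7
24 = 2^3 × 3
138 = 2 × 3 × 23
LCM(42, 24, 138) = 2^3 × 3 × 7 × 23 = 3864.
Orbits for period 42: 3864 / 42 = 92.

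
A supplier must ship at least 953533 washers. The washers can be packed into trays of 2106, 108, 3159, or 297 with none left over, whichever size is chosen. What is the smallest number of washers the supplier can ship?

The number of washers must be a common multiple of 2106, 108, 3159, and 297, so a multiple of their LCM.
2106 = 2 × 3^4 × 13
108 = 2^2 × 3^3
3159 = 3^5 × 13
297 = 3^3 × 11
LCM(2106, 108, 3159, 297) = 2^2 × 3^5 × 11 × 13 = 138996.
Smallest multiple of 138996 that is ≥ 953533: ⌈953533/138996⌉ × 138996 = 7 × 138996 = 972972.

972972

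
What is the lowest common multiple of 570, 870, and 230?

570 = 2 × 3 × 5 × 19
870 = 2 × 3 × 5 × 29
230 = 2 × 5 × 23
LCM(570, 870, 230) = 2 × 3 × 5 × 19 × 23 × 29 = 380190.

380190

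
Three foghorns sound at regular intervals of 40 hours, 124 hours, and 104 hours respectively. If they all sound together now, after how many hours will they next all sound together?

16120 hours

They coincide at every common multiple of the periods; the first is the LCM.
40 = 2^3 × 5
124 = 2^2 × 31
104 = 2^3 × 13
LCM(40, 124, 104) = 2^3 × 5 × 13 × 31 = 16120.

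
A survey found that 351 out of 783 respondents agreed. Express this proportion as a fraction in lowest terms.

13/29

351 = 3^3 × 13
783 = 3^3 × 29
gcd(351, 783) = 3^3 = 27.
Divide numerator and denominator by 27: 351/783 = 13/29.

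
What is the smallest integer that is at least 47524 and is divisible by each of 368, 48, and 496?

The integer must be a common multiple of 368, 48, and 496, so a multiple of their LCM.
368 = 2^4 × 23
48 = 2^4 × 3
496 = 2^4 × 31
LCM(368, 48, 496) = 2^4 × 3 × 23 × 31 = 34224.
Smallest multiple of 34224 that is ≥ 47524: ⌈47524/34224⌉ × 34224 = 2 × 34224 = 68448.

68448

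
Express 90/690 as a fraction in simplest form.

90 = 2 × 3^2 × 5
690 = 2 × 3 × 5 × 23
gcd(90, 690) = 2 × 3 × 5 = 30.
Divide numerator and denominator by 30: 90/690 = 3/23.

3/23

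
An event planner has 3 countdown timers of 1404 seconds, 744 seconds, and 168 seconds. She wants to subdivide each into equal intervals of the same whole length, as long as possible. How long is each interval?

12 seconds

The interval must divide each timer length; the longest such is the gcd.
1404 = 2^2 × 3^3 × 13
744 = 2^3 × 3 × 31
168 = 2^3 × 3 × 7
gcd(1404, 744, 168) = 2^2 × 3 = 12.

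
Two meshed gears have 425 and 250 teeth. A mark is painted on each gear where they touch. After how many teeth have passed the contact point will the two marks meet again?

4250 teeth

The first simultaneous occurrence is after LCM of the individual periods.
425 = 5^2 × 17
250 = 2 × 5^3
LCM(425, 250) = 2 × 5^3 × 17 = 4250.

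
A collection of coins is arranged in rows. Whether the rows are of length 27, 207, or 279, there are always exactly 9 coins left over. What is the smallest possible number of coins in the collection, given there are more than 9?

19260

N − 9 must be a common multiple of 27, 207, and 279.
27 = 3^3
207 = 3^2 × 23
279 = 3^2 × 31
LCM(27, 207, 279) = 3^3 × 23 × 31 = 19251.
Smallest N > 9 is LCM + 9 = 19251 + 9 = 19260.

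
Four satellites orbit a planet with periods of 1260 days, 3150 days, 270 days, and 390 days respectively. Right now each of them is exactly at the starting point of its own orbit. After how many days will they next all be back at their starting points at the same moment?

245700 days

The first simultaneous occurrence is after LCM of the individual periods.
1260 = 2^2 × 3^2 × 5 × 7
3150 = 2 × 3^2 × 5^2 × 7
270 = 2 × 3^3 × 5
390 = 2 × 3 × 5 × 13
LCM(1260, 3150, 270, 390) = 2^2 × 3^3 × 5^2 × 7 × 13 = 245700.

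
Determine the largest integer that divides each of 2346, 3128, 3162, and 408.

34

2346 = 2 × 3 × 17 × 23
3128 = 2^3 × 17 × 23
3162 = 2 × 3 × 17 × 31
408 = 2^3 × 3 × 17
gcd(2346, 3128, 3162, 408) = 2 × 17 = 34.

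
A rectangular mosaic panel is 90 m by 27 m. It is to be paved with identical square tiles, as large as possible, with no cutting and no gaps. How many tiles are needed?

30

Tile side = gcd(90, 27).
90 = 2 × 3^2 × 5
27 = 3^3
gcd(90, 27) = 3^2 = 9.
Tiles: (90/9) × (27/9) = 10 × 3 = 30.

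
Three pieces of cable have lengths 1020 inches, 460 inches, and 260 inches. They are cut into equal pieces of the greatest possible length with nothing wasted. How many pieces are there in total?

Piece length = gcd(1020, 460, 260).
1020 = 2^2 × 3 × 5 × 17
460 = 2^2 × 5 × 23
260 = 2^2 × 5 × 13
gcd(1020, 460, 260) = 2^2 × 5 = 20.
Total pieces = 1020/20 + 460/20 + 260/20 = 51 + 23 + 13 = 87.

87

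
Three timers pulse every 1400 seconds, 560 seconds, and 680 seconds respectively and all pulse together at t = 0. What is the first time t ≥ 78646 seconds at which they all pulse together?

Joint pulses occur at multiples of LCM(1400, 560, 680).
1400 = 2^3 × 5^2 × 7
560 = 2^4 × 5 × 7
680 = 2^3 × 5 × 17
LCM(1400, 560, 680) = 2^4 × 5^2 × 7 × 17 = 47600.
Smallest multiple of 47600 that is ≥ 78646: ⌈78646/47600⌉ × 47600 = 2 × 47600 = 95200.

95200 seconds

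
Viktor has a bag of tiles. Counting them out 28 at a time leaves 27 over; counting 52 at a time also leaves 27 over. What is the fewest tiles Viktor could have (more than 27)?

391

N − 27 must be a common multiple of 28 and 52.
28 = 2^2 × 7
52 = 2^2 × 13
LCM(28, 52) = 2^2 × 7 × 13 = 364.
Smallest N > 27 is LCM + 27 = 364 + 27 = 391.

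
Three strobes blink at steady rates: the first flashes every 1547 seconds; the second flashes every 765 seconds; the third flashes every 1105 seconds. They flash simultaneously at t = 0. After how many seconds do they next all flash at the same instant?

We need the least common multiple of the intervals.
1547 = 7 × 13 × 17
765 = 3^2 × 5 × 17
1105 = 5 × 13 × 17
LCM(1547, 765, 1105) = 3^2 × 5 × 7 × 13 × 17 = 69615.

69615 seconds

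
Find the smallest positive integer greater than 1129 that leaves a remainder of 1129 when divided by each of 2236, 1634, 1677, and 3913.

N − 1129 must be a common multiple of 2236, 1634, 1677, and 3913.
2236 = 2^2 × 13 × 43
1634 = 2 × 19 × 43
1677 = 3 × 13 × 43
3913 = 7 × 13 × 43
LCM(2236, 1634, 1677, 3913) = 2^2 × 3 × 7 × 13 × 19 × 43 = 892164.
Smallest N > 1129 is LCM + 1129 = 892164 + 1129 = 893293.

893293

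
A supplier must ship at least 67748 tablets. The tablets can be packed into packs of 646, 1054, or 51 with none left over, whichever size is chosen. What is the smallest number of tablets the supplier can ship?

The number of tablets must be a common multiple of 646, 1054, and 51, so a multiple of their LCM.
646 = 2 × 17 × 19
1054 = 2 × 17 × 31
51 = 3 × 17
LCM(646, 1054, 51) = 2 × 3 × 17 × 19 × 31 = 60078.
Smallest multiple of 60078 that is ≥ 67748: ⌈67748/60078⌉ × 60078 = 2 × 60078 = 120156.

120156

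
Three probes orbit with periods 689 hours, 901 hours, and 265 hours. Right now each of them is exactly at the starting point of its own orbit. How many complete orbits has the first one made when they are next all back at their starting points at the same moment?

They are all back at their starting positions together after one LCM of the periods.
689 = 13 × 53
901 = 17 × 53
265 = 5 × 53
LCM(689, 901, 265) = 5 × 13 × 17 × 53 = 58565.
Orbits for period 689: 58565 / 689 = 85.

85 orbits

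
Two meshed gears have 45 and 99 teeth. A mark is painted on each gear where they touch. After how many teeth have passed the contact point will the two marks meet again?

495 teeth

The first simultaneous occurrence is after LCM of the individual periods.
45 = 3^2 × 5
99 = 3^2 × 11
LCM(45, 99) = 3^2 × 5 × 11 = 495.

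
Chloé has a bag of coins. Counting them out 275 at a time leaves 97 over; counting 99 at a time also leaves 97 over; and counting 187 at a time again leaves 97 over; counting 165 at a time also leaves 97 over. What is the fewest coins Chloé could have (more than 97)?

N − 97 must be a common multiple of 275, 99, 187, and 165.
275 = 5^2 × 11
99 = 3^2 × 11
187 = 11 × 17
165 = 3 × 5 × 11
LCM(275, 99, 187, 165) = 3^2 × 5^2 × 11 × 17 = 42075.
Smallest N > 97 is LCM + 97 = 42075 + 97 = 42172.

42172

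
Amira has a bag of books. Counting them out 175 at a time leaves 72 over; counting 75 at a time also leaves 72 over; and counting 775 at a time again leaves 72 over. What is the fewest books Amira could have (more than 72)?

16347

N − 72 must be a common multiple of 175, 75, and 775.
175 = 5^2 × 7
75 = 3 × 5^2
775 = 5^2 × 31
LCM(175, 75, 775) = 3 × 5^2 × 7 × 31 = 16275.
Smallest N > 72 is LCM + 72 = 16275 + 72 = 16347.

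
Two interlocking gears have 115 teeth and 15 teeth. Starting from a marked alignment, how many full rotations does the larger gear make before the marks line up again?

The first common completion time is the LCM of the periods.
115 = 5 × 23
15 = 3 × 5
LCM(115, 15) = 3 × 5 × 23 = 345.
Rotations for period 115: 345 / 115 = 3.

3 rotations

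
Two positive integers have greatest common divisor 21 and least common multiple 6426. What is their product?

134946

For any two positive integers, gcd × lcm = product = 21 × 6426 = 134946.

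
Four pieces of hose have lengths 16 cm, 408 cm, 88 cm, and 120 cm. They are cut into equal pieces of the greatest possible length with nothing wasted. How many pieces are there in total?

Piece length = gcd(16, 408, 88, 120).
16 = 2^4
408 = 2^3 × 3 × 17
88 = 2^3 × 11
120 = 2^3 × 3 × 5
gcd(16, 408, 88, 120) = 2^3 = 8.
Total pieces = 16/8 + 408/8 + 88/8 + 120/8 = 2 + 51 + 11 + 15 = 79.

79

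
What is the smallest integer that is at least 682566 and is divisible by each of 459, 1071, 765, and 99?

The integer must be a common multiple of 459, 1071, 765, and 99, so a multiple of their LCM.
459 = 3^3 × 17
1071 = 3^2 × 7 × 17
765 = 3^2 × 5 × 17
99 = 3^2 × 11
LCM(459, 1071, 765, 99) = 3^3 × 5 × 7 × 11 × 17 = 176715.
Smallest multiple of 176715 that is ≥ 682566: ⌈682566/176715⌉ × 176715 = 4 × 176715 = 706860.

706860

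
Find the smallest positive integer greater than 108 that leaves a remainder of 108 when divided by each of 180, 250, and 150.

4608

N − 108 must be a common multiple of 180, 250, and 150.
180 = 2^2 × 3^2 × 5
250 = 2 × 5^3
150 = 2 × 3 × 5^2
LCM(180, 250, 150) = 2^2 × 3^2 × 5^3 = 4500.
Smallest N > 108 is LCM + 108 = 4500 + 108 = 4608.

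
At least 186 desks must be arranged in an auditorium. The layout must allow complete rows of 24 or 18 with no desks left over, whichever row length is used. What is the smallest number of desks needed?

216

The number of desks must be a common multiple of 24 and 18, so a multiple of their LCM.
24 = 2^3 × 3
18 = 2 × 3^2
LCM(24, 18) = 2^3 × 3^2 = 72.
Smallest multiple of 72 that is ≥ 186: ⌈186/72⌉ × 72 = 3 × 72 = 216.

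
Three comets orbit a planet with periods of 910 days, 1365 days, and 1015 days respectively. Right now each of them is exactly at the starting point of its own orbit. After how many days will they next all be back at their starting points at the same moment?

We need the least common multiple of the intervals.
910 = 2 × 5 × 7 × 13
1365 = 3 × 5 × 7 × 13
1015 = 5 × 7 × 29
LCM(910, 1365, 1015) = 2 × 3 × 5 × 7 × 13 × 29 = 79170.

79170 days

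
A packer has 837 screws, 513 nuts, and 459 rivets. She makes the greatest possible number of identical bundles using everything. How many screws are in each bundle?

Number of bundles = gcd(837, 513, 459).
837 = 3^3 × 31
513 = 3^3 × 19
459 = 3^3 × 17
gcd(837, 513, 459) = 3^3 = 27.
screws per bundle = 837 / 27 = 31.

31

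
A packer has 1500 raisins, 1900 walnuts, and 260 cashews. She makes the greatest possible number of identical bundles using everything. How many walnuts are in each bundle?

Number of bundles = gcd(1500, 1900, 260).
1500 = 2^2 × 3 × 5^3
1900 = 2^2 × 5^2 × 19
260 = 2^2 × 5 × 13
gcd(1500, 1900, 260) = 2^2 × 5 = 20.
walnuts per bundle = 1900 / 20 = 95.

95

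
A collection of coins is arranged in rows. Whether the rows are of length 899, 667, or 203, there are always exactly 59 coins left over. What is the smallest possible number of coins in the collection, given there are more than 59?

144798

N − 59 must be a common multiple of 899, 667, and 203.
899 = 29 × 31
667 = 23 × 29
203 = 7 × 29
LCM(899, 667, 203) = 7 × 23 × 29 × 31 = 144739.
Smallest N > 59 is LCM + 59 = 144739 + 59 = 144798.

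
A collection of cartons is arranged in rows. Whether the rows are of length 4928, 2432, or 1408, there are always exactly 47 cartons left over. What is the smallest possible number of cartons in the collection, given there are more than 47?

N − 47 must be a common multiple of 4928, 2432, and 1408.
4928 = 2^6 × 7 × 11
2432 = 2^7 × 19
1408 = 2^7 × 11
LCM(4928, 2432, 1408) = 2^7 × 7 × 11 × 19 = 187264.
Smallest N > 47 is LCM + 47 = 187264 + 47 = 187311.

187311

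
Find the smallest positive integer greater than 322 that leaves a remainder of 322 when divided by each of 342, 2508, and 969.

N − 322 must be a common multiple of 342, 2508, and 969.
342 = 2 × 3^2 × 19
2508 = 2^2 × 3 × 11 × 19
969 = 3 × 17 × 19
LCM(342, 2508, 969) = 2^2 × 3^2 × 11 × 17 × 19 = 127908.
Smallest N > 322 is LCM + 322 = 127908 + 322 = 128230.

128230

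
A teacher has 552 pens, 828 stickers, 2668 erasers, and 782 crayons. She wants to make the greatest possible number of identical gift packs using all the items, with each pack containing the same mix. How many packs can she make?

46 packs

The pack count must divide each quantity, so the greatest is gcd(552, 828, 2668, 782).
552 = 2^3 × 3 × 23
828 = 2^2 × 3^2 × 23
2668 = 2^2 × 23 × 29
782 = 2 × 17 × 23
gcd(552, 828, 2668, 782) = 2 × 23 = 46.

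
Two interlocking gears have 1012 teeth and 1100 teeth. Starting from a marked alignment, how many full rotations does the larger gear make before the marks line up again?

23 rotations

They are all back at their starting positions together after one LCM of the periods.
1012 = 2^2 × 11 × 23
1100 = 2^2 × 5^2 × 11
LCM(1012, 1100) = 2^2 × 5^2 × 11 × 23 = 25300.
Rotations for period 1100: 25300 / 1100 = 23.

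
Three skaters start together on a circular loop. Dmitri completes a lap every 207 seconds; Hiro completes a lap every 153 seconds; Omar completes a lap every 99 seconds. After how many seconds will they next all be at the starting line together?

The first simultaneous occurrence is after LCM of the individual periods.
207 = 3^2 × 23
153 = 3^2 × 17
99 = 3^2 × 11
LCM(207, 153, 99) = 3^2 × 11 × 17 × 23 = 38709.

38709 seconds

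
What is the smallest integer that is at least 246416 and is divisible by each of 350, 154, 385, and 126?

277200

The integer must be a common multiple of 350, 154, 385, and 126, so a multiple of their LCM.
350 = 2 × 5^2 × 7
154 = 2 × 7 × 11
385 = 5 × 7 × 11
126 = 2 × 3^2 × 7
LCM(350, 154, 385, 126) = 2 × 3^2 × 5^2 × 7 × 11 = 34650.
Smallest multiple of 34650 that is ≥ 246416: ⌈246416/34650⌉ × 34650 = 8 × 34650 = 277200.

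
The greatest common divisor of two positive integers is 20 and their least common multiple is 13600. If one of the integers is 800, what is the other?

For two integers, gcd × lcm = product, so the other is (20 × 13600) / 800 = 272000 / 800 = 340.

340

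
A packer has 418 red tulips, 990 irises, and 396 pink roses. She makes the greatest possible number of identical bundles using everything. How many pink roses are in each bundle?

Number of bundles = gcd(418, 990, 396).
418 = 2 × 11 × 19
990 = 2 × 3^2 × 5 × 11
396 = 2^2 × 3^2 × 11
gcd(418, 990, 396) = 2 × 11 = 22.
pink roses per bundle = 396 / 22 = 18.

18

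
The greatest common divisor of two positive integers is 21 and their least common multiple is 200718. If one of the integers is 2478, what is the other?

For two integers, gcd × lcm = product, so the other is (21 × 200718) / 2478 = 4215078 / 2478 = 1701.

1701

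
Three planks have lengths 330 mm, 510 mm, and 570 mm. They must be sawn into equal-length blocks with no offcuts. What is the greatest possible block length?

30 mm

This is the greatest common divisor of 330, 510, and 570.
330 = 2 × 3 × 5 × 11
510 = 2 × 3 × 5 × 17
570 = 2 × 3 × 5 × 19
gcd(330, 510, 570) = 2 × 3 × 5 = 30.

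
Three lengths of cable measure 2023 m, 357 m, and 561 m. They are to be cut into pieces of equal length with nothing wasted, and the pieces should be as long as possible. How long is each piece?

Each piece length must divide every original length, so the longest possible is gcd(2023, 357, 561).
2023 = 7 × 17^2
357 = 3 × 7 × 17
561 = 3 × 11 × 17
gcd(2023, 357, 561) = 17.

17 m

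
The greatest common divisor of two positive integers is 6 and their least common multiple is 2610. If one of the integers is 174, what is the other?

90

For two integers, gcd × lcm = product, so the other is (6 × 2610) / 174 = 15660 / 174 = 90.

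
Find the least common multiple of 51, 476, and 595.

51 = 3 × 17
476 = 2^2 × 7 × 17
595 = 5 × 7 × 17
LCM(51, 476, 595) = 2^2 × 3 × 5 × 7 × 17 = 7140.

7140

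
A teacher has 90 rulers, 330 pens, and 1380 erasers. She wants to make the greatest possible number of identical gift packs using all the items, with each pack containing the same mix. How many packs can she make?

30 packs

The pack count must divide each quantity, so the greatest is gcd(90, 330, 1380).
90 = 2 × 3^2 × 5
330 = 2 × 3 × 5 × 11
1380 = 2^2 × 3 × 5 × 23
gcd(90, 330, 1380) = 2 × 3 × 5 = 30.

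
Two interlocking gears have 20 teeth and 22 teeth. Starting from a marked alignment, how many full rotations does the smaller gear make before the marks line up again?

11 rotations

The first common completion time is the LCM of the periods.
20 = 2^2 × 5
22 = 2 × 11
LCM(20, 22) = 2^2 × 5 × 11 = 220.
Rotations for period 20: 220 / 20 = 11.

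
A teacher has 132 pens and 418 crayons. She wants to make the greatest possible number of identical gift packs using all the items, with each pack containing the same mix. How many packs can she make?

22 packs

The pack count must divide each quantity, so the greatest is gcd(132, 418).
132 = 2^2 × 3 × 11
418 = 2 × 11 × 19
gcd(132, 418) = 2 × 11 = 22.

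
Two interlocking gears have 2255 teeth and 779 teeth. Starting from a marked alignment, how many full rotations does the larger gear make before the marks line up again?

The first common completion time is the LCM of the periods.
2255 = 5 × 11 × 41
779 = 19 × 41
LCM(2255, 779) = 5 × 11 × 19 × 41 = 42845.
Rotations for period 2255: 42845 / 2255 = 19.

19 rotations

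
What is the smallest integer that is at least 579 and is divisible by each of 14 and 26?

The integer must be a common multiple of 14 and 26, so a multiple of their LCM.
14 = 2 × 7
26 = 2 × 13
LCM(14, 26) = 2 × 7 × 13 = 182.
Smallest multiple of 182 that is ≥ 579: ⌈579/182⌉ × 182 = 4 × 182 = 728.

728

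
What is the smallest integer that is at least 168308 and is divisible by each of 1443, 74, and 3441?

The integer must be a common multiple of 1443, 74, and 3441, so a multiple of their LCM.
1443 = 3 × 13 × 37
74 = 2 × 37
3441 = 3 × 31 × 37
LCM(1443, 74, 3441) = 2 × 3 × 13 × 31 × 37 = 89466.
Smallest multiple of 89466 that is ≥ 168308: ⌈168308/89466⌉ × 89466 = 2 × 89466 = 178932.

178932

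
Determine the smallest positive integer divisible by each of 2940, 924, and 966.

2940 = 2^2 × 3 × 5 × 7^2
924 = 2^2 × 3 × 7 × 11
966 = 2 × 3 × 7 × 23
LCM(2940, 924, 966) = 2^2 × 3 × 5 × 7^2 × 11 × 23 = 743820.

743820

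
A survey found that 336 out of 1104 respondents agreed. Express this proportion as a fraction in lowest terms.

336 = 2^4 × 3 × 7
1104 = 2^4 × 3 × 23
gcd(336, 1104) = 2^4 × 3 = 48.
Divide numerator and denominator by 48: 336/1104 = 7/23.

7/23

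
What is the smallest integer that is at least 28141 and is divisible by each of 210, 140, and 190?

31920

The integer must be a common multiple of 210, 140, and 190, so a multiple of their LCM.
210 = 2 × 3 × 5 × 7
140 = 2^2 × 5 × 7
190 = 2 × 5 × 19
LCM(210, 140, 190) = 2^2 × 3 × 5 × 7 × 19 = 7980.
Smallest multiple of 7980 that is ≥ 28141: ⌈28141/7980⌉ × 7980 = 4 × 7980 = 31920.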